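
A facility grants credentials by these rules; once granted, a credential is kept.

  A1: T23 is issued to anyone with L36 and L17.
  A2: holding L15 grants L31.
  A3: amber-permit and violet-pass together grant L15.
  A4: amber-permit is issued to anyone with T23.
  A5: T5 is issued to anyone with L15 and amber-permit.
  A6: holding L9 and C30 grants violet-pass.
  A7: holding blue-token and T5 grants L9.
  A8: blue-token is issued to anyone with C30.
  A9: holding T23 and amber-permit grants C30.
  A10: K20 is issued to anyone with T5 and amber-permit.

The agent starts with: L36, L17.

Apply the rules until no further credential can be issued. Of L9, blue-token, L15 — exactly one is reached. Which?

blue-token

Holding L36 and L17 grants T23 (A1).
Holding T23 grants amber-permit (A4).
Holding T23 and amber-permit grants C30 (A9).
Holding C30 grants blue-token (A8).
L9 would need blue-token and T5 (A7), but T5 is never granted. L15 would need amber-permit and violet-pass (A3), but violet-pass is never granted.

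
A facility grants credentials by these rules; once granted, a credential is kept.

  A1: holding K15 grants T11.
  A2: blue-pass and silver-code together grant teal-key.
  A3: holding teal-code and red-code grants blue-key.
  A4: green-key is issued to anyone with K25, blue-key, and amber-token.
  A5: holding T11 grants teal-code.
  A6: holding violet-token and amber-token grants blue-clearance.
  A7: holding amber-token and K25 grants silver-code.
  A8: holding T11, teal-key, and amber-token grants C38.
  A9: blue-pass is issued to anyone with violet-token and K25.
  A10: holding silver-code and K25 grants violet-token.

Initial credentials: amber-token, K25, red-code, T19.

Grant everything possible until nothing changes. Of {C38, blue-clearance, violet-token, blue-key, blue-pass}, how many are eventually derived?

Holding amber-token and K25 grants silver-code (A7).
Holding silver-code and K25 grants violet-token (A10).
Holding violet-token and amber-token grants blue-clearance (A6).
Holding violet-token and K25 grants blue-pass (A9).
C38 would need T11, teal-key, and amber-token (A8), but T11 is never granted.
blue-clearance: reached.
violet-token: reached.
blue-key would need teal-code and red-code (A3), but teal-code is never granted.
blue-pass: reached.
Reached: blue-clearance, violet-token, and blue-pass — 3 of the 5.

3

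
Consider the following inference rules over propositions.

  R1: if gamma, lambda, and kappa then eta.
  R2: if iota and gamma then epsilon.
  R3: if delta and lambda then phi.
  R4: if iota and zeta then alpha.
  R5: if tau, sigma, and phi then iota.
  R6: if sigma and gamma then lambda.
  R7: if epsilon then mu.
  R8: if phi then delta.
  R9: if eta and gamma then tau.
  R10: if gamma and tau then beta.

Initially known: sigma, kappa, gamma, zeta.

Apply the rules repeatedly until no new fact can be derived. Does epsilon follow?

No

epsilon would need iota and gamma (R2), but iota is never established.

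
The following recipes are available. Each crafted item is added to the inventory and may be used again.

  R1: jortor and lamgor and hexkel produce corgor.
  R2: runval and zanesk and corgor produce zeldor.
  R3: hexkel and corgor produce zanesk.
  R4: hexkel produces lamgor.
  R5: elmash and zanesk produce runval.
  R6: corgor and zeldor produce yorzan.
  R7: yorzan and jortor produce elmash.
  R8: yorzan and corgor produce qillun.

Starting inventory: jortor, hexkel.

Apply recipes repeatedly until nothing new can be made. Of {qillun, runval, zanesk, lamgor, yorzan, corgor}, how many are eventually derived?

3

hexkel → lamgor (R4).
jortor and lamgor and hexkel → corgor (R1).
hexkel and corgor → zanesk (R3).
qillun would need yorzan and corgor (R8), but yorzan is never obtained.
runval would need elmash and zanesk (R5), but elmash is never obtained.
zanesk: reached.
lamgor: reached.
yorzan would need corgor and zeldor (R6), but zeldor is never obtained.
corgor: reached.
Reached: zanesk, lamgor, and corgor — 3 of the 6.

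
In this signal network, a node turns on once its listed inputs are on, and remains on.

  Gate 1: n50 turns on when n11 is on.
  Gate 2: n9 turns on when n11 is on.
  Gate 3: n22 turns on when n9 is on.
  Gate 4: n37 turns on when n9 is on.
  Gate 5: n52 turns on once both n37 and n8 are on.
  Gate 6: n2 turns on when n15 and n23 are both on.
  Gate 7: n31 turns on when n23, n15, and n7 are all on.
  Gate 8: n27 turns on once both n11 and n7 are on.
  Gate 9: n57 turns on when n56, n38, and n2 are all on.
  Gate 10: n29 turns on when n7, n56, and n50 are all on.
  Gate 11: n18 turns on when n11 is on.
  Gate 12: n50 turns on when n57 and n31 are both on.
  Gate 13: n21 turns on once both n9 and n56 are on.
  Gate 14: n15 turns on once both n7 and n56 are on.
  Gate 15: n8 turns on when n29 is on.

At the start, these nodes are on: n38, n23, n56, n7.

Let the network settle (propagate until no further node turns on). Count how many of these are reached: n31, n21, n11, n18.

n7 and n56 are on, so n15 turns on (Gate 14).
Gate 7: n23, n15, and n7 on → n31 on.
n31: reached.
n21 would need n9 and n56 (Gate 13), but n9 never turns on.
No rule produces n11, and it is not given.
n18 would need n11 (Gate 11), but n11 never turns on.
Reached: n31 — 1 of the 4.

1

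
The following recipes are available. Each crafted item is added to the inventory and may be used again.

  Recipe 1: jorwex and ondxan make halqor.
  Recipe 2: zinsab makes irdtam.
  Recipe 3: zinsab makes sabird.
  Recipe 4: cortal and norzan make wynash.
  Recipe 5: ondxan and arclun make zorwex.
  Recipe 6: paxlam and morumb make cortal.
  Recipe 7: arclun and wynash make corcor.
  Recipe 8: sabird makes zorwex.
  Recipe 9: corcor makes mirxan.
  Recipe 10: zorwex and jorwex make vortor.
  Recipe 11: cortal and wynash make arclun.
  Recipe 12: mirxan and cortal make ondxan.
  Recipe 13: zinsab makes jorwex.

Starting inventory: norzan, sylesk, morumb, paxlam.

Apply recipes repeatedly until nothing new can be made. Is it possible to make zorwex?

paxlam and morumb → cortal (Recipe 6).
cortal and norzan → wynash (Recipe 4).
cortal and wynash → arclun (Recipe 11).
Using Recipe 7, arclun and wynash make corcor.
corcor → mirxan (Recipe 9).
Using Recipe 12, mirxan and cortal make ondxan.
ondxan and arclun → zorwex (Recipe 5).

Yes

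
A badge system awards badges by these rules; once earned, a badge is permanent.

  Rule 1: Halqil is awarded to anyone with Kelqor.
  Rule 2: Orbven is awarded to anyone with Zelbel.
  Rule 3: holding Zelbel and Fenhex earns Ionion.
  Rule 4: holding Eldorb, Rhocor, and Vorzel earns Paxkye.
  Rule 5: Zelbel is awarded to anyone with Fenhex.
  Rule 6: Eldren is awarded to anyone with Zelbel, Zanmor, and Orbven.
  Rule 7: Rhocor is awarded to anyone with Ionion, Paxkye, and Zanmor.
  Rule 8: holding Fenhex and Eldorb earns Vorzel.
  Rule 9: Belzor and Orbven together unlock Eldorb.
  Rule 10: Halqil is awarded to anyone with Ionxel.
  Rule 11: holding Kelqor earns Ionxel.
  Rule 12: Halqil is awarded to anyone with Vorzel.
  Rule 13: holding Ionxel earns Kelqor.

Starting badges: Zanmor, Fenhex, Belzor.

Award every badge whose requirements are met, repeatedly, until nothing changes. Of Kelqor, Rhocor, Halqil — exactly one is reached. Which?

Halqil

With Fenhex, Zelbel is earned (Rule 5).
With Zelbel, Orbven is earned (Rule 2).
With Belzor and Orbven, Eldorb is earned (Rule 9).
With Fenhex and Eldorb, Vorzel is earned (Rule 8).
With Vorzel, Halqil is earned (Rule 12).
Kelqor would need Ionxel (Rule 13), but Ionxel is never earned. Rhocor would need Ionion, Paxkye, and Zanmor (Rule 7), but Paxkye is never earned.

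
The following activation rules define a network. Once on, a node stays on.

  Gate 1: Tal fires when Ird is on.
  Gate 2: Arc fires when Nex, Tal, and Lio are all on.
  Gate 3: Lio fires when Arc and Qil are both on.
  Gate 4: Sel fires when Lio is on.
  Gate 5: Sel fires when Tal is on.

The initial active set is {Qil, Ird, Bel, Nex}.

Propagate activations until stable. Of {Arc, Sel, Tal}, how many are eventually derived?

2

Gate 1: Ird on → Tal on.
Gate 5: Tal on → Sel on.
Arc would need Nex, Tal, and Lio (Gate 2), but Lio never turns on.
Sel: reached.
Tal: reached.
Reached: Sel and Tal — 2 of the 3.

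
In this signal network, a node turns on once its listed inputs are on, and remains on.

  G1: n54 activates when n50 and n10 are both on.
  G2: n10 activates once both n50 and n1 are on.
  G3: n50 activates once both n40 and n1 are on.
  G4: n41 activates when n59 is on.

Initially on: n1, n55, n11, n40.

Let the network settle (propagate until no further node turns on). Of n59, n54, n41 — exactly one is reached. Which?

n54

n40 and n1 are on, so n50 activates (G3).
G2: n50 and n1 on → n10 on.
n50 and n10 are on, so n54 activates (G1).
n41 would need n59 (G4), but n59 never turns on. No rule produces n59, and it is not given.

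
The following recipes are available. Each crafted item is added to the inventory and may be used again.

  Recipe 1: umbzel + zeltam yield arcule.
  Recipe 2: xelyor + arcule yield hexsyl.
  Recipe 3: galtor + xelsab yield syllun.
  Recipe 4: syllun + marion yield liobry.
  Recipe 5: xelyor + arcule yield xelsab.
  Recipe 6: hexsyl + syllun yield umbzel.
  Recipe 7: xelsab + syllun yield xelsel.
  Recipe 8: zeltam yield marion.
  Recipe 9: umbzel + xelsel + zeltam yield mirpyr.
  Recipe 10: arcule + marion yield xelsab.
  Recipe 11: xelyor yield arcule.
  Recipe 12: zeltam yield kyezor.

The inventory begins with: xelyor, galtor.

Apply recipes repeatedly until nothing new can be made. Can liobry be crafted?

No

liobry would need syllun and marion (Recipe 4), but marion is never obtained.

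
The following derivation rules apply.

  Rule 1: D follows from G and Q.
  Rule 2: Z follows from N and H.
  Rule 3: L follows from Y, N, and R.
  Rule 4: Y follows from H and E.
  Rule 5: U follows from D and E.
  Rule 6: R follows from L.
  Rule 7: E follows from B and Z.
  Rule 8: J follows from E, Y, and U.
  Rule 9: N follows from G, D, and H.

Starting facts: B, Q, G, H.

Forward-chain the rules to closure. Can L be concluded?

L would need Y, N, and R (Rule 3), but R is never established.

No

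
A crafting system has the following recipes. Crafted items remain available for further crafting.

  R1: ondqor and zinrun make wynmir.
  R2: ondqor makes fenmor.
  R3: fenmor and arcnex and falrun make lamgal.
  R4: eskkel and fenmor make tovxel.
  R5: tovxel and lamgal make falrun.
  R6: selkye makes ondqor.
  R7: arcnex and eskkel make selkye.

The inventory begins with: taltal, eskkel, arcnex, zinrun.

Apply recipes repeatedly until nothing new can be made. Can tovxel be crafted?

Using R7, arcnex and eskkel make selkye.
Using R6, selkye makes ondqor.
Using R2, ondqor makes fenmor.
Using R4, eskkel and fenmor make tovxel.

Yes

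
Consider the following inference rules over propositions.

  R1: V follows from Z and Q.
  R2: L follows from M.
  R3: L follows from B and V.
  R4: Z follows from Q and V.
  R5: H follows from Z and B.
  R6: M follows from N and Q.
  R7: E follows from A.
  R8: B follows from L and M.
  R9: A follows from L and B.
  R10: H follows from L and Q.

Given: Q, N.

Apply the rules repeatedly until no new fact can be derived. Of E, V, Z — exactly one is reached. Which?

N and Q hold, so M follows (R6).
From M, R2 gives L.
L and M hold, so B follows (R8).
L and B hold, so A follows (R9).
A holds, so E follows (R7).
V would need Z and Q (R1), but Z is never established. Z would need Q and V (R4), but V is never established.

E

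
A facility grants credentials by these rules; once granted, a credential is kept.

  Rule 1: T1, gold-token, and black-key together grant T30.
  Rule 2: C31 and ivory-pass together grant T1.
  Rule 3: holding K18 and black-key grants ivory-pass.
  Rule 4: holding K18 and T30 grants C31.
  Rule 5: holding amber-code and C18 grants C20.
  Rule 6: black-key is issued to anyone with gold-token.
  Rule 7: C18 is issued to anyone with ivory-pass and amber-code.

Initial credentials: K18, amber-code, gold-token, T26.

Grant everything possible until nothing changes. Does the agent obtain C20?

Holding gold-token grants black-key (Rule 6).
Holding K18 and black-key grants ivory-pass (Rule 3).
Holding ivory-pass and amber-code grants C18 (Rule 7).
Holding amber-code and C18 grants C20 (Rule 5).

Yes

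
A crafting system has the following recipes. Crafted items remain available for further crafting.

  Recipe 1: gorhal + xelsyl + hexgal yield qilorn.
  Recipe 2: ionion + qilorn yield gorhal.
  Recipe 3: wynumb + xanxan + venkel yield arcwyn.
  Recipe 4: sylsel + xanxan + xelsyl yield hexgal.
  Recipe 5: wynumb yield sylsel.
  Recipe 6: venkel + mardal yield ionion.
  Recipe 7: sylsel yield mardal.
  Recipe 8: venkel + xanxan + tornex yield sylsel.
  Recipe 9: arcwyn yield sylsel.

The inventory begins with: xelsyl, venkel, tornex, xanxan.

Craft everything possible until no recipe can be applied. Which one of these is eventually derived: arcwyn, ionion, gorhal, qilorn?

Using Recipe 8, venkel, xanxan, and tornex make sylsel.
Using Recipe 7, sylsel makes mardal.
Using Recipe 6, venkel and mardal make ionion.
qilorn would need gorhal, xelsyl, and hexgal (Recipe 1), but gorhal is never obtained. arcwyn would need wynumb, xanxan, and venkel (Recipe 3), but wynumb is never obtained. gorhal would need ionion and qilorn (Recipe 2), but qilorn is never obtained.

ionion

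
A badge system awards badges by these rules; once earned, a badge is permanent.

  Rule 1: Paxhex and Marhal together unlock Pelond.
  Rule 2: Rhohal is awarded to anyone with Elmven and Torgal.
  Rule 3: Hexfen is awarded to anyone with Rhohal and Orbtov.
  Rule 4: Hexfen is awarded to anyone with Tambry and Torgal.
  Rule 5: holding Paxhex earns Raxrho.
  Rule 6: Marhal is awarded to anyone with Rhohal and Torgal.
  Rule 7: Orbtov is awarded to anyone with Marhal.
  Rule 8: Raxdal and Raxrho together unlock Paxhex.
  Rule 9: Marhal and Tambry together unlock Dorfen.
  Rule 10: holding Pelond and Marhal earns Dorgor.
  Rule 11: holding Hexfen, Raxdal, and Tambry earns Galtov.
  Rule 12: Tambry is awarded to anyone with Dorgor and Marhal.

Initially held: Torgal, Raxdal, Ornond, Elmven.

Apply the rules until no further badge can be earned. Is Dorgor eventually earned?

Dorgor would need Pelond and Marhal (Rule 10), but Pelond is never earned.

No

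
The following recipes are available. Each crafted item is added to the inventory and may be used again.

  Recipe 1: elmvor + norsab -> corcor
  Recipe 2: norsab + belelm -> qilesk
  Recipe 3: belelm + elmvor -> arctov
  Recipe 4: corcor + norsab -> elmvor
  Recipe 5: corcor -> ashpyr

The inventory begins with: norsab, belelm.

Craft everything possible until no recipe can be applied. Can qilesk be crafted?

Yes

Using Recipe 2, norsab and belelm make qilesk.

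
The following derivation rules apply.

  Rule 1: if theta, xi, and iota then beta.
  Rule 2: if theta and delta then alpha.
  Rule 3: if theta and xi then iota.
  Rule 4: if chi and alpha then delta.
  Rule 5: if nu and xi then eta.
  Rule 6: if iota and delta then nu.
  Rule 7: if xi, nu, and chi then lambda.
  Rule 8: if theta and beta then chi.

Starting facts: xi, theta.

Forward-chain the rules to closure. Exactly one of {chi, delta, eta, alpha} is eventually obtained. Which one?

theta and xi hold, so iota follows (Rule 3).
theta, xi, and iota hold, so beta follows (Rule 1).
theta and beta hold, so chi follows (Rule 8).
delta would need chi and alpha (Rule 4), but alpha is never established. alpha would need theta and delta (Rule 2), but delta is never established. eta would need nu and xi (Rule 5), but nu is never established.

chi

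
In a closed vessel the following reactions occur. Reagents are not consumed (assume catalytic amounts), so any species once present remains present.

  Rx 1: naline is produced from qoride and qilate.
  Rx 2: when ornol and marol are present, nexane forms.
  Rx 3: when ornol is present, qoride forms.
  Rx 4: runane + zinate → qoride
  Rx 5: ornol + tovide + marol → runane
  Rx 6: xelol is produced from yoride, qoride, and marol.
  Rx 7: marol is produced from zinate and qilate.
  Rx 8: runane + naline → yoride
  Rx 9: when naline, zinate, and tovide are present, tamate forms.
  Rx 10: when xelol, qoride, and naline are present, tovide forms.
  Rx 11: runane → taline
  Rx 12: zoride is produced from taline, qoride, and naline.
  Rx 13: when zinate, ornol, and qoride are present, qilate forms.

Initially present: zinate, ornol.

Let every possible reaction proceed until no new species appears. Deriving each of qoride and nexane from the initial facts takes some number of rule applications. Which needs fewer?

qoride

qoride: ornol present → qoride forms (Rx 3). [1 rule application]
nexane: ornol present → qoride forms (Rx 3). zinate, ornol, and qoride present → qilate forms (Rx 13). zinate and qilate present → marol forms (Rx 7). ornol and marol present → nexane forms (Rx 2). [4 rule applications]
qoride needs fewer.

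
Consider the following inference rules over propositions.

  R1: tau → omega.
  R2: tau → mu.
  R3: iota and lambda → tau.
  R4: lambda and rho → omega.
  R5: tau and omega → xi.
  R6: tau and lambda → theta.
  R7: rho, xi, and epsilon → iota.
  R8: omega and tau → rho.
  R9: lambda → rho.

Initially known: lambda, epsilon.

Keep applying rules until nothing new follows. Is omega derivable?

lambda holds, so rho follows (R9).
From lambda and rho, R4 gives omega.

Yes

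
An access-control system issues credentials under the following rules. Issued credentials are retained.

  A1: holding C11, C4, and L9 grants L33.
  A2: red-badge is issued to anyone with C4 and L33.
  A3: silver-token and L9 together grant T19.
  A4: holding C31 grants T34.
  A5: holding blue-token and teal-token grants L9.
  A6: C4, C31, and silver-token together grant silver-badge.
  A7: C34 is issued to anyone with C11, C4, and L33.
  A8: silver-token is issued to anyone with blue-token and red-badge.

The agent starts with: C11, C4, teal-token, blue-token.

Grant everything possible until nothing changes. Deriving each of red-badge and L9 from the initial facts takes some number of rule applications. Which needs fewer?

L9: Holding blue-token and teal-token grants L9 (A5). [1 rule application]
red-badge: Holding blue-token and teal-token grants L9 (A5). Holding C11, C4, and L9 grants L33 (A1). Holding C4 and L33 grants red-badge (A2). [3 rule applications]
L9 needs fewer.

L9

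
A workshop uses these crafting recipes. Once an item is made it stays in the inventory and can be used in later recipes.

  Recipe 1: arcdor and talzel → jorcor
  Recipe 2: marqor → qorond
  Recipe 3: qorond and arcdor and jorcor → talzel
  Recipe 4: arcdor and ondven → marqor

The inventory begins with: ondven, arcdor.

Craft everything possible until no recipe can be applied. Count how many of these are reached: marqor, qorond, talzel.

Using Recipe 4, arcdor and ondven make marqor.
marqor → qorond (Recipe 2).
marqor: reached.
qorond: reached.
talzel would need qorond, arcdor, and jorcor (Recipe 3), but jorcor is never obtained.
Reached: marqor and qorond — 2 of the 3.

2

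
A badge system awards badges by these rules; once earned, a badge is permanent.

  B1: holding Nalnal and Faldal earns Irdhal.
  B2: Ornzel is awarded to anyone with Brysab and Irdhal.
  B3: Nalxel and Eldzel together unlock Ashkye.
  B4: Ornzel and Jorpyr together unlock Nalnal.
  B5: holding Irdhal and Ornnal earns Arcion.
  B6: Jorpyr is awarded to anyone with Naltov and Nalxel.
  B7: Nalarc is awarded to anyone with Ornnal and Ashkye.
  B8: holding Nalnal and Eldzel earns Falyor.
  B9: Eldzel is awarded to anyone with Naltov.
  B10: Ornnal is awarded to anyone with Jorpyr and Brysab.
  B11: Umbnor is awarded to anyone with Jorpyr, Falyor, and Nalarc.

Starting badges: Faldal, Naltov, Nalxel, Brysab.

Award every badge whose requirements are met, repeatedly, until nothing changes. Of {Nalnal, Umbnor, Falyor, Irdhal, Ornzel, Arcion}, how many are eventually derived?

0

Nalnal would need Ornzel and Jorpyr (B4), but Ornzel is never earned.
Umbnor would need Jorpyr, Falyor, and Nalarc (B11), but Falyor is never earned.
Falyor would need Nalnal and Eldzel (B8), but Nalnal is never earned.
Irdhal would need Nalnal and Faldal (B1), but Nalnal is never earned.
Ornzel would need Brysab and Irdhal (B2), but Irdhal is never earned.
Arcion would need Irdhal and Ornnal (B5), but Irdhal is never earned.
None of the 6 are reached.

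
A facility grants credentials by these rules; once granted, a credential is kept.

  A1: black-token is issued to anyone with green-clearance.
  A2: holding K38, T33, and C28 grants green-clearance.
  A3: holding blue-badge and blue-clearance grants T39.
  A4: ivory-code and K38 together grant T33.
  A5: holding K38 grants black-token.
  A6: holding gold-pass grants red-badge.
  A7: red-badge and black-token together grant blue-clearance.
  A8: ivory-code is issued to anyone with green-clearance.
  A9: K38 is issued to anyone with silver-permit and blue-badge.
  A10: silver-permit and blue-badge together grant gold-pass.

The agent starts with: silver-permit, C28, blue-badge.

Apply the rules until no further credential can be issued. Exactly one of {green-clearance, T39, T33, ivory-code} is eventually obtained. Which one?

Holding silver-permit and blue-badge grants K38 (A9).
Holding silver-permit and blue-badge grants gold-pass (A10).
Holding gold-pass grants red-badge (A6).
Holding K38 grants black-token (A5).
Holding red-badge and black-token grants blue-clearance (A7).
Holding blue-badge and blue-clearance grants T39 (A3).
green-clearance would need K38, T33, and C28 (A2), but T33 is never granted. ivory-code would need green-clearance (A8), but green-clearance is never granted. T33 would need ivory-code and K38 (A4), but ivory-code is never granted.

T39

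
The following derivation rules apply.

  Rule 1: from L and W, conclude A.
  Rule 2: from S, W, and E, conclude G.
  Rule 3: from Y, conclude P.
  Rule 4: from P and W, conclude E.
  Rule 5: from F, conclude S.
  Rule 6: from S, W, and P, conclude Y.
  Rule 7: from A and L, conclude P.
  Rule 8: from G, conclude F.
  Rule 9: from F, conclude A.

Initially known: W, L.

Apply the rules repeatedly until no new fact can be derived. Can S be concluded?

S would need F (Rule 5), but F is never established.

No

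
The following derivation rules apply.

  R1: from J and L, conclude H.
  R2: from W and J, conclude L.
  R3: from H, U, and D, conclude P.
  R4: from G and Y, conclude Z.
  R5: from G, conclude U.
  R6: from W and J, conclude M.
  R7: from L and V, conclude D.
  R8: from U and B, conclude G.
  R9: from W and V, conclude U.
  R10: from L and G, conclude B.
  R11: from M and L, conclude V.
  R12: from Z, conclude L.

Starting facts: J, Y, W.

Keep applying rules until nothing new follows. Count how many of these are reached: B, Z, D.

From W and J, R2 gives L.
From W and J, R6 gives M.
M and L hold, so V follows (R11).
From L and V, R7 gives D.
B would need L and G (R10), but G is never established.
Z would need G and Y (R4), but G is never established.
D: reached.
Reached: D — 1 of the 3.

1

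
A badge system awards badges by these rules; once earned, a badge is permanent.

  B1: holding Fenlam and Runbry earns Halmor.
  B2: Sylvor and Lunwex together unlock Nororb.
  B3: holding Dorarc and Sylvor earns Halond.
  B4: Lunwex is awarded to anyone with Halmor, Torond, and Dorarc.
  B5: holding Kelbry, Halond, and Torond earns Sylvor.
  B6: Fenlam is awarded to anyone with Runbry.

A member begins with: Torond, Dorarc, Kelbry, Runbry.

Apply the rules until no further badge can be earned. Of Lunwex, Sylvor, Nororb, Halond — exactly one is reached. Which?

With Runbry, Fenlam is earned (B6).
With Fenlam and Runbry, Halmor is earned (B1).
With Halmor, Torond, and Dorarc, Lunwex is earned (B4).
Nororb would need Sylvor and Lunwex (B2), but Sylvor is never earned. Sylvor would need Kelbry, Halond, and Torond (B5), but Halond is never earned. Halond would need Dorarc and Sylvor (B3), but Sylvor is never earned.

Lunwex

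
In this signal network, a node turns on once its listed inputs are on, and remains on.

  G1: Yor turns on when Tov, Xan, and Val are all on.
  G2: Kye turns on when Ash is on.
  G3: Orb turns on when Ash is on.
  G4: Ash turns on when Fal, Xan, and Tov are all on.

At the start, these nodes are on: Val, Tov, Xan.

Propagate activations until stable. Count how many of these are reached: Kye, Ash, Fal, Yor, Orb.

G1: Tov, Xan, and Val on → Yor on.
Kye would need Ash (G2), but Ash never turns on.
Ash would need Fal, Xan, and Tov (G4), but Fal never turns on.
No rule produces Fal, and it is not given.
Yor: reached.
Orb would need Ash (G3), but Ash never turns on.
Reached: Yor — 1 of the 5.

1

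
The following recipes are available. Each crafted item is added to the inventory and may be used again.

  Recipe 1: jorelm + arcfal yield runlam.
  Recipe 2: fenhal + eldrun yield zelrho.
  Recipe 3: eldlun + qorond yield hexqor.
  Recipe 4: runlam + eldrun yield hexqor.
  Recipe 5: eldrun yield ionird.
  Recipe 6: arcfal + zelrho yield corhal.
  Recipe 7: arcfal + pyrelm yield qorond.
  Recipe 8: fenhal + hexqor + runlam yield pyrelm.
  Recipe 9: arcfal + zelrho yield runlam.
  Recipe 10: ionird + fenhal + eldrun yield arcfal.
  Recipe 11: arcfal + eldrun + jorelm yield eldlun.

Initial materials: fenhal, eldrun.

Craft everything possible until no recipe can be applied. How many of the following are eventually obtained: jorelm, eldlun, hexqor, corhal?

Using Recipe 2, fenhal and eldrun make zelrho.
eldrun → ionird (Recipe 5).
ionird + fenhal + eldrun → arcfal (Recipe 10).
Using Recipe 9, arcfal and zelrho make runlam.
arcfal + zelrho → corhal (Recipe 6).
Using Recipe 4, runlam and eldrun make hexqor.
No rule produces jorelm, and it is not given.
eldlun would need arcfal, eldrun, and jorelm (Recipe 11), but jorelm is never obtained.
hexqor: reached.
corhal: reached.
Reached: hexqor and corhal — 2 of the 4.

2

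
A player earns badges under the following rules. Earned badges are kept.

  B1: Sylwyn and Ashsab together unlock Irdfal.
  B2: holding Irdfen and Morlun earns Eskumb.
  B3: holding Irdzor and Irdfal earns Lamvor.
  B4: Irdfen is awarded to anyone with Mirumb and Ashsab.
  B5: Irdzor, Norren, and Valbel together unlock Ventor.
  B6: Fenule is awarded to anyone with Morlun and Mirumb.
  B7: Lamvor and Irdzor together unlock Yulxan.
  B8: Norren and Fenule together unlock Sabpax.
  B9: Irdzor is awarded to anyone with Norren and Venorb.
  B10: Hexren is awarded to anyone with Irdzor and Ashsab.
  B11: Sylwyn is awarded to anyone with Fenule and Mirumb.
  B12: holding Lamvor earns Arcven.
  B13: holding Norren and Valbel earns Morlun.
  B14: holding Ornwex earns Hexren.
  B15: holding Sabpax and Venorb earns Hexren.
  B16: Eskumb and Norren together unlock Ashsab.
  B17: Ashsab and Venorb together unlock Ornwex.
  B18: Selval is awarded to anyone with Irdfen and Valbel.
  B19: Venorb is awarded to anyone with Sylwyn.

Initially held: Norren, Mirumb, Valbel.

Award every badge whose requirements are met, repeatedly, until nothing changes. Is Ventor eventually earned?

Yes

With Norren and Valbel, Morlun is earned (B13).
With Morlun and Mirumb, Fenule is earned (B6).
With Fenule and Mirumb, Sylwyn is earned (B11).
With Sylwyn, Venorb is earned (B19).
With Norren and Venorb, Irdzor is earned (B9).
With Irdzor, Norren, and Valbel, Ventor is earned (B5).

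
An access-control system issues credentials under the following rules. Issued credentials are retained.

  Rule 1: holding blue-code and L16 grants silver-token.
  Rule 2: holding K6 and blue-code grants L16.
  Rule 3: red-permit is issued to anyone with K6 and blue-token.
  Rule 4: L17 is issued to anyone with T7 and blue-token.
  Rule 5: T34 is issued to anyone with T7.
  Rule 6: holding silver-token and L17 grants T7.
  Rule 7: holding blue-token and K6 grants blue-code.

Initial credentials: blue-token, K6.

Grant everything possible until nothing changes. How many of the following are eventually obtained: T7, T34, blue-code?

Holding blue-token and K6 grants blue-code (Rule 7).
T7 would need silver-token and L17 (Rule 6), but L17 is never granted.
T34 would need T7 (Rule 5), but T7 is never granted.
blue-code: reached.
Reached: blue-code — 1 of the 3.

1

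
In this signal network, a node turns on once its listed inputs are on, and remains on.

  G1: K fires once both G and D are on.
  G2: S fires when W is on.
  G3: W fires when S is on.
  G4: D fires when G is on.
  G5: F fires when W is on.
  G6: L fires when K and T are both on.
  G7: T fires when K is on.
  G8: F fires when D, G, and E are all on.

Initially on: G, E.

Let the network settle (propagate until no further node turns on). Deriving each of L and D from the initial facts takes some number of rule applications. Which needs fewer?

D: G is on, so D fires (G4). [1 rule application]
L: G4: G on → D on. G1: G and D on → K on. K is on, so T fires (G7). G6: K and T on → L on. [4 rule applications]
D needs fewer.

D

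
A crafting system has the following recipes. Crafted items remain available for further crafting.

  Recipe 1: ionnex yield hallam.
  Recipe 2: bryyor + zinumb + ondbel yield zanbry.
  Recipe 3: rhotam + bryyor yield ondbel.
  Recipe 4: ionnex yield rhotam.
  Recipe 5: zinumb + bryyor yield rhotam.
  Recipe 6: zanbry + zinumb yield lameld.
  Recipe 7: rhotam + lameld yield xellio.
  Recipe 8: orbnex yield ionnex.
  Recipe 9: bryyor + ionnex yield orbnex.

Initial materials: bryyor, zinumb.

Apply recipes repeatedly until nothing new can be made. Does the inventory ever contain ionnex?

ionnex would need orbnex (Recipe 8), but orbnex is never obtained.

No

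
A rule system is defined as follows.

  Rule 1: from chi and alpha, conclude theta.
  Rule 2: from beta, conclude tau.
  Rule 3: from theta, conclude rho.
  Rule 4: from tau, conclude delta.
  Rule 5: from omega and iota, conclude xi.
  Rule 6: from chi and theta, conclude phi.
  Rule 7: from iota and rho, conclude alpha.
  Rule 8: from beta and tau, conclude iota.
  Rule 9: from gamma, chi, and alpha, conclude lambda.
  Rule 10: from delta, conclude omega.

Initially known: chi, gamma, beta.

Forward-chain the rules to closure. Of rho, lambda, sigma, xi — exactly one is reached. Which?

xi

From beta, Rule 2 gives tau.
From beta and tau, Rule 8 gives iota.
From tau, Rule 4 gives delta.
From delta, Rule 10 gives omega.
omega and iota hold, so xi follows (Rule 5).
No rule produces sigma, and it is not given. lambda would need gamma, chi, and alpha (Rule 9), but alpha is never established. rho would need theta (Rule 3), but theta is never established.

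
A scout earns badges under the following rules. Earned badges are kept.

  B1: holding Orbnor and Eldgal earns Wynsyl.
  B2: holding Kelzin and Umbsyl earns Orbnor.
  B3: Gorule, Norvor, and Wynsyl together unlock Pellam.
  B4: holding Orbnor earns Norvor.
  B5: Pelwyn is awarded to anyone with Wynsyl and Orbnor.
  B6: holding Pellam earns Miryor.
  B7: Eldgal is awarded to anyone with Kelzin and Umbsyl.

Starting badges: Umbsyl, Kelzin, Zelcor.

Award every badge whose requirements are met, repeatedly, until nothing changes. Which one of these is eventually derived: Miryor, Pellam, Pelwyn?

Pelwyn

With Kelzin and Umbsyl, Orbnor is earned (B2).
With Kelzin and Umbsyl, Eldgal is earned (B7).
With Orbnor and Eldgal, Wynsyl is earned (B1).
With Wynsyl and Orbnor, Pelwyn is earned (B5).
Miryor would need Pellam (B6), but Pellam is never earned. Pellam would need Gorule, Norvor, and Wynsyl (B3), but Gorule is never earned.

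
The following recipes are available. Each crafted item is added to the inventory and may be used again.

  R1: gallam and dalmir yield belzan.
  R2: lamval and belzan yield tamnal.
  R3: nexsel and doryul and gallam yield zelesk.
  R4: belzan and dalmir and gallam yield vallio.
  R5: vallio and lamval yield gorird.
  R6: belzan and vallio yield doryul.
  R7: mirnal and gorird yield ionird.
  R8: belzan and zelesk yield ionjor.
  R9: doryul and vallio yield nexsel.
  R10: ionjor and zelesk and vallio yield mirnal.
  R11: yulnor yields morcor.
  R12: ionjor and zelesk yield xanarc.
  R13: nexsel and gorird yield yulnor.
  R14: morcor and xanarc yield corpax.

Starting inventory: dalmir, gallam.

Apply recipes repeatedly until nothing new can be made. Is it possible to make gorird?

No

gorird would need vallio and lamval (R5), but lamval is never obtained.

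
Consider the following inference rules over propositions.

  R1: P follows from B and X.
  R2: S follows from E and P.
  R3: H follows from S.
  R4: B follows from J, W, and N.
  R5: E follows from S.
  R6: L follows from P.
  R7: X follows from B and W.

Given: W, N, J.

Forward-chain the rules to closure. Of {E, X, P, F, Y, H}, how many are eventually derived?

From J, W, and N, R4 gives B.
From B and W, R7 gives X.
B and X hold, so P follows (R1).
E would need S (R5), but S is never established.
X: reached.
P: reached.
No rule produces F, and it is not given.
No rule produces Y, and it is not given.
H would need S (R3), but S is never established.
Reached: X and P — 2 of the 6.

2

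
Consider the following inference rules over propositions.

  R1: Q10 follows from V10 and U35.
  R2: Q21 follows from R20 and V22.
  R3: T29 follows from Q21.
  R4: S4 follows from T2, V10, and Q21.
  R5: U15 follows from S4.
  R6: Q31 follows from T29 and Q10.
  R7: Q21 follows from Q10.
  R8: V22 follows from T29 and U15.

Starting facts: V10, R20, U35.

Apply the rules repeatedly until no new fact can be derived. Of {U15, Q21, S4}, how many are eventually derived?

V10 and U35 hold, so Q10 follows (R1).
From Q10, R7 gives Q21.
U15 would need S4 (R5), but S4 is never established.
Q21: reached.
S4 would need T2, V10, and Q21 (R4), but T2 is never established.
Reached: Q21 — 1 of the 3.

1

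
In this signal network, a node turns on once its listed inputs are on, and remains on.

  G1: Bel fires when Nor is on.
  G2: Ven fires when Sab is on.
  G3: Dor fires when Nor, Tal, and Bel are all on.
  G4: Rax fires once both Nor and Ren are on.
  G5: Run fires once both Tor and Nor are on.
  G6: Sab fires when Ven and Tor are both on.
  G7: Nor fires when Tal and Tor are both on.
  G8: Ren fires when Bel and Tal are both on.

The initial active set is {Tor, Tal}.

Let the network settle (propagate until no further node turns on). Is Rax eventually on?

Tal and Tor are on, so Nor fires (G7).
G1: Nor on → Bel on.
Bel and Tal are on, so Ren fires (G8).
G4: Nor and Ren on → Rax on.

Yes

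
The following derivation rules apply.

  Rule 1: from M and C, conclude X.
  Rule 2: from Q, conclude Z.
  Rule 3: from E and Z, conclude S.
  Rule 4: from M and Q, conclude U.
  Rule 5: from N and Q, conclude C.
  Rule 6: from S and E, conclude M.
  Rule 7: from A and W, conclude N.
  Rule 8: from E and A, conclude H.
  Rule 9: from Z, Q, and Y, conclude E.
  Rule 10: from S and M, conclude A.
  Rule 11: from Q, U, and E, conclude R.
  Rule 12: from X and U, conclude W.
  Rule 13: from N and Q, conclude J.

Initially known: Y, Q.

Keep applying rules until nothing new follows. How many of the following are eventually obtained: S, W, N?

1

From Q, Rule 2 gives Z.
From Z, Q, and Y, Rule 9 gives E.
From E and Z, Rule 3 gives S.
S: reached.
W would need X and U (Rule 12), but X is never established.
N would need A and W (Rule 7), but W is never established.
Reached: S — 1 of the 3.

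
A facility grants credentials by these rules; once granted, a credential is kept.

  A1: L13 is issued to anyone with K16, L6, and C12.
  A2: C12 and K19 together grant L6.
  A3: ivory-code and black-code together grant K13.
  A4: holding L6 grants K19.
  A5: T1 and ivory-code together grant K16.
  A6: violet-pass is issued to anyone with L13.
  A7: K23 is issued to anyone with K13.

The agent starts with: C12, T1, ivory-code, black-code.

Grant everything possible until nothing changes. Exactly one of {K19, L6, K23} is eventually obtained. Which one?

Holding ivory-code and black-code grants K13 (A3).
Holding K13 grants K23 (A7).
L6 would need C12 and K19 (A2), but K19 is never granted. K19 would need L6 (A4), but L6 is never granted.

K23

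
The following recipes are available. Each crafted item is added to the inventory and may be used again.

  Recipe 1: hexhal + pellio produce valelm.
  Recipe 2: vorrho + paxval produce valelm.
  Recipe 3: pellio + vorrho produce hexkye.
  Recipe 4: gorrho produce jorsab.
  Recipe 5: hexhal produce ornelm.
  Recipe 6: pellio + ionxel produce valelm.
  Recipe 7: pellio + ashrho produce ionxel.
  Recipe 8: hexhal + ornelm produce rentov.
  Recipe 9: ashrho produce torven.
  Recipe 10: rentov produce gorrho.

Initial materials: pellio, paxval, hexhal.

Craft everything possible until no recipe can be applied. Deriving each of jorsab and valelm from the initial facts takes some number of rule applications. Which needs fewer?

valelm: Using Recipe 1, hexhal and pellio make valelm. [1 rule application]
jorsab: Using Recipe 5, hexhal makes ornelm. Using Recipe 8, hexhal and ornelm make rentov. Using Recipe 10, rentov makes gorrho. Using Recipe 4, gorrho makes jorsab. [4 rule applications]
valelm needs fewer.

valelm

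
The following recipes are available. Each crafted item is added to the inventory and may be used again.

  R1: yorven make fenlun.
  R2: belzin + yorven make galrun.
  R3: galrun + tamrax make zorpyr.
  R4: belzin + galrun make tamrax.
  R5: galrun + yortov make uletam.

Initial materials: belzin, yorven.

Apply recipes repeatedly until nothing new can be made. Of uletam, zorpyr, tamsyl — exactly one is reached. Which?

belzin + yorven → galrun (R2).
Using R4, belzin and galrun make tamrax.
galrun + tamrax → zorpyr (R3).
uletam would need galrun and yortov (R5), but yortov is never obtained. No rule produces tamsyl, and it is not given.

zorpyr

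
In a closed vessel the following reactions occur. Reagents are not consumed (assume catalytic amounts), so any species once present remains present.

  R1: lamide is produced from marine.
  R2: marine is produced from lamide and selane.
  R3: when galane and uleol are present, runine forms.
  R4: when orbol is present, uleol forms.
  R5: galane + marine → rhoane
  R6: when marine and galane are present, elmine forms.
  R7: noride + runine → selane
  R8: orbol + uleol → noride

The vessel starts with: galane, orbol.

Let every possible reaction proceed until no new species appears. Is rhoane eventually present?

rhoane would need galane and marine (R5), but marine never forms.

No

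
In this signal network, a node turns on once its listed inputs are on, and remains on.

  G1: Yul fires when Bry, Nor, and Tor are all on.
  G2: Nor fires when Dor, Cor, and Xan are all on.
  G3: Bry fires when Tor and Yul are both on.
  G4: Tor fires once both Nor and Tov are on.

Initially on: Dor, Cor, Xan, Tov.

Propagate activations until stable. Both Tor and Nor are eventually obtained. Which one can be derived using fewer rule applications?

Nor

Nor: Dor, Cor, and Xan are on, so Nor fires (G2). [1 rule application]
Tor: G2: Dor, Cor, and Xan on → Nor on. G4: Nor and Tov on → Tor on. [2 rule applications]
Nor needs fewer.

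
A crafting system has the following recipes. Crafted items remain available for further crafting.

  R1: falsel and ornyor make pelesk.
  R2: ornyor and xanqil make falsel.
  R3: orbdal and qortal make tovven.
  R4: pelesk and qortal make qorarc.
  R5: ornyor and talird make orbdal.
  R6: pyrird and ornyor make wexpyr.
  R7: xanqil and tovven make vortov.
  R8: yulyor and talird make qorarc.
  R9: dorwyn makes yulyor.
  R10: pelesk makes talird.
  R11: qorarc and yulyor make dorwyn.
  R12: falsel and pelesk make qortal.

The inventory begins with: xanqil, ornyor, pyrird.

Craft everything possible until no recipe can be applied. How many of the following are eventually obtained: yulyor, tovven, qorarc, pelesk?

Using R2, ornyor and xanqil make falsel.
falsel and ornyor → pelesk (R1).
Using R10, pelesk makes talird.
falsel and pelesk → qortal (R12).
Using R5, ornyor and talird make orbdal.
pelesk and qortal → qorarc (R4).
orbdal and qortal → tovven (R3).
yulyor would need dorwyn (R9), but dorwyn is never obtained.
tovven: reached.
qorarc: reached.
pelesk: reached.
Reached: tovven, qorarc, and pelesk — 3 of the 4.

3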